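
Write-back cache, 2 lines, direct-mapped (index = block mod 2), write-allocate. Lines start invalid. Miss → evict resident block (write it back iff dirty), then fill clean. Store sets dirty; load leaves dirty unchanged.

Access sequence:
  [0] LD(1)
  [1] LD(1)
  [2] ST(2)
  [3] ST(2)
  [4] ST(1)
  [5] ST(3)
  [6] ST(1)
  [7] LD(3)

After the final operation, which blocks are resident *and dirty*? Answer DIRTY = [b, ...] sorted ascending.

  0 | R B1 → L1 miss [-]
  1 | R B1 → L1 hit [-]
  2 | W B2 → L0 miss [D]
  3 | W B2 → L0 hit [D]
  4 | W B1 → L1 hit [D]
  5 | W B3 → L1 miss wb→B1 [D]
  6 | W B1 → L1 miss wb→B3 [D]
  7 | R B3 → L1 miss wb→B1 [-]

DIRTY = [2]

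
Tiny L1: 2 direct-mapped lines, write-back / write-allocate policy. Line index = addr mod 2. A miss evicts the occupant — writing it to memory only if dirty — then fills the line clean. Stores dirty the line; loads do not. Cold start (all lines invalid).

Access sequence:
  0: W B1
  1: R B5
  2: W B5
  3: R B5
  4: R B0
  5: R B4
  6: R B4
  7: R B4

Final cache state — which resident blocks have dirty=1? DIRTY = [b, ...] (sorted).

0: W B1 -> L1 miss  d=D]
1: R B5 -> L1 miss wb->B1  d=-]
2: W B5 -> L1 hit  d=D]
3: R B5 -> L1 hit  d=D]
4: R B0 -> L0 miss  d=-]
5: R B4 -> L0 miss  d=-]
6: R B4 -> L0 hit  d=-]
7: R B4 -> L0 hit  d=-]

DIRTY = [5]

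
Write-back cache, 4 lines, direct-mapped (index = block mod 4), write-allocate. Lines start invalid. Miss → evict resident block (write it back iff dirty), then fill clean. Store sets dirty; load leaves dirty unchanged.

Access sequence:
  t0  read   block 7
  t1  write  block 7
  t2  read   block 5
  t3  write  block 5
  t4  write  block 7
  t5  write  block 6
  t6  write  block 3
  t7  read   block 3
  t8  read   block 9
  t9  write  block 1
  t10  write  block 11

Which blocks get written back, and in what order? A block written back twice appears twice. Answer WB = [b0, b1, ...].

WB = [7, 5, 3]

  0 | R B7 → L3 miss [-]
  1 | W B7 → L3 hit [D]
  2 | R B5 → L1 miss [-]
  3 | W B5 → L1 hit [D]
  4 | W B7 → L3 hit [D]
  5 | W B6 → L2 miss [D]
  6 | W B3 → L3 miss wb→B7 [D]
  7 | R B3 → L3 hit [D]
  8 | R B9 → L1 miss wb→B5 [-]
  9 | W B1 → L1 miss [D]
  10 | W B11 → L3 miss wb→B3 [D]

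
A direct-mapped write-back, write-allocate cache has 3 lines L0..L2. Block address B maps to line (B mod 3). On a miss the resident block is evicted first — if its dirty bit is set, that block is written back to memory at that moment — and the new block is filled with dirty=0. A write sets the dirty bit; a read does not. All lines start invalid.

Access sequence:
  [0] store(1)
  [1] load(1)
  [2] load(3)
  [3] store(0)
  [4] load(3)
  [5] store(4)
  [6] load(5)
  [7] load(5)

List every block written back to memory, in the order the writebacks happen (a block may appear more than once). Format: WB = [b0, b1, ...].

0: W B1 -> L1 miss  d=D]
1: R B1 -> L1 hit  d=D]
2: R B3 -> L0 miss  d=-]
3: W B0 -> L0 miss  d=D]
4: R B3 -> L0 miss wb->B0  d=-]
5: W B4 -> L1 miss wb->B1  d=D]
6: R B5 -> L2 miss  d=-]
7: R B5 -> L2 hit  d=-]

WB = [0, 1]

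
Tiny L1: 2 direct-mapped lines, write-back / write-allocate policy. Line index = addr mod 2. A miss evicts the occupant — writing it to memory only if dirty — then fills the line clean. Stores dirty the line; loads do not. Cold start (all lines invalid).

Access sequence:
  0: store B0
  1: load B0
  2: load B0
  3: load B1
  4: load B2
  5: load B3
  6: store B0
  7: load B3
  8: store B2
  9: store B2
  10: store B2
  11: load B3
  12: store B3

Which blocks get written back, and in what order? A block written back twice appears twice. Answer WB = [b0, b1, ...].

0: W B0 -> L0 miss  d=D]
1: R B0 -> L0 hit  d=D]
2: R B0 -> L0 hit  d=D]
3: R B1 -> L1 miss  d=-]
4: R B2 -> L0 miss wb->B0  d=-]
5: R B3 -> L1 miss  d=-]
6: W B0 -> L0 miss  d=D]
7: R B3 -> L1 hit  d=-]
8: W B2 -> L0 miss wb->B0  d=D]
9: W B2 -> L0 hit  d=D]
10: W B2 -> L0 hit  d=D]
11: R B3 -> L1 hit  d=-]
12: W B3 -> L1 hit  d=D]

WB = [0, 0]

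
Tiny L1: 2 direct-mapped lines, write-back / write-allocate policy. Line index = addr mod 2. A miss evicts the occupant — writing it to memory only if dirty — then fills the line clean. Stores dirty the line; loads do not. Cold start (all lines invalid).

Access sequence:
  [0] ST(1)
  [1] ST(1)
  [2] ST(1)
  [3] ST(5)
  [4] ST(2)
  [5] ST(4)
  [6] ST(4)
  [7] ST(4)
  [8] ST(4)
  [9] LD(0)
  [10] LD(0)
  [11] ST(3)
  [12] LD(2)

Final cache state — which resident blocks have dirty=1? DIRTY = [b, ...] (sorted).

DIRTY = [3]

0: W B1 → L1 miss [D]
1: W B1 → L1 hit [D]
2: W B1 → L1 hit [D]
3: W B5 → L1 miss wb→B1 [D]
4: W B2 → L0 miss [D]
5: W B4 → L0 miss wb→B2 [D]
6: W B4 → L0 hit [D]
7: W B4 → L0 hit [D]
8: W B4 → L0 hit [D]
9: R B0 → L0 miss wb→B4 [-]
10: R B0 → L0 hit [-]
11: W B3 → L1 miss wb→B5 [D]
12: R B2 → L0 miss [-]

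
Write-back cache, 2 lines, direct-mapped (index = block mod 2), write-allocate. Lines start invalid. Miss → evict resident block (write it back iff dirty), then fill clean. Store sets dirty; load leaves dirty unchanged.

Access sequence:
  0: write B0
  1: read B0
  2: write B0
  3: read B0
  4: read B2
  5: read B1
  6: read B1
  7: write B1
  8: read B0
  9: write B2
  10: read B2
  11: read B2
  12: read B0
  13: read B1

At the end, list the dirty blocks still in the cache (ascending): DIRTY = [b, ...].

0: W B0 → L0 miss [D]
1: R B0 → L0 hit [D]
2: W B0 → L0 hit [D]
3: R B0 → L0 hit [D]
4: R B2 → L0 miss wb→B0 [-]
5: R B1 → L1 miss [-]
6: R B1 → L1 hit [-]
7: W B1 → L1 hit [D]
8: R B0 → L0 miss [-]
9: W B2 → L0 miss [D]
10: R B2 → L0 hit [D]
11: R B2 → L0 hit [D]
12: R B0 → L0 miss wb→B2 [-]
13: R B1 → L1 hit [D]

DIRTY = [1]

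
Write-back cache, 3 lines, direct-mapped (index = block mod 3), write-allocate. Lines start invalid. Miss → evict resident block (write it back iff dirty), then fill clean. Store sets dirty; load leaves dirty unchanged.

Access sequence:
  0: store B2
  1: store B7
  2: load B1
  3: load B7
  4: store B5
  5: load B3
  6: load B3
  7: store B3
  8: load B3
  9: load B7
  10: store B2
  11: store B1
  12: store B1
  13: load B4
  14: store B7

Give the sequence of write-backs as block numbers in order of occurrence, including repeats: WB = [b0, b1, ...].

WB = [7, 2, 5, 1]

  0 | W B2 → L2 miss [D]
  1 | W B7 → L1 miss [D]
  2 | R B1 → L1 miss wb→B7 [-]
  3 | R B7 → L1 miss [-]
  4 | W B5 → L2 miss wb→B2 [D]
  5 | R B3 → L0 miss [-]
  6 | R B3 → L0 hit [-]
  7 | W B3 → L0 hit [D]
  8 | R B3 → L0 hit [D]
  9 | R B7 → L1 hit [-]
  10 | W B2 → L2 miss wb→B5 [D]
  11 | W B1 → L1 miss [D]
  12 | W B1 → L1 hit [D]
  13 | R B4 → L1 miss wb→B1 [-]
  14 | W B7 → L1 miss [D]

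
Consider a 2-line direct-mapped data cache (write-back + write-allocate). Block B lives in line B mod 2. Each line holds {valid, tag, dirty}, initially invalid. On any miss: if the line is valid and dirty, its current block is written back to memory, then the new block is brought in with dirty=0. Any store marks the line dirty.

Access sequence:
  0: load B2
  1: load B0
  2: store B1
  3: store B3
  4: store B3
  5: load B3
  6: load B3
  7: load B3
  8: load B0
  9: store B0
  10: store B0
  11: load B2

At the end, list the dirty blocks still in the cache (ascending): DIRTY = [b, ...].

DIRTY = [3]

0: R B2 -> L0 miss  d=-]
1: R B0 -> L0 miss  d=-]
2: W B1 -> L1 miss  d=D]
3: W B3 -> L1 miss wb->B1  d=D]
4: W B3 -> L1 hit  d=D]
5: R B3 -> L1 hit  d=D]
6: R B3 -> L1 hit  d=D]
7: R B3 -> L1 hit  d=D]
8: R B0 -> L0 hit  d=-]
9: W B0 -> L0 hit  d=D]
10: W B0 -> L0 hit  d=D]
11: R B2 -> L0 miss wb->B0  d=-]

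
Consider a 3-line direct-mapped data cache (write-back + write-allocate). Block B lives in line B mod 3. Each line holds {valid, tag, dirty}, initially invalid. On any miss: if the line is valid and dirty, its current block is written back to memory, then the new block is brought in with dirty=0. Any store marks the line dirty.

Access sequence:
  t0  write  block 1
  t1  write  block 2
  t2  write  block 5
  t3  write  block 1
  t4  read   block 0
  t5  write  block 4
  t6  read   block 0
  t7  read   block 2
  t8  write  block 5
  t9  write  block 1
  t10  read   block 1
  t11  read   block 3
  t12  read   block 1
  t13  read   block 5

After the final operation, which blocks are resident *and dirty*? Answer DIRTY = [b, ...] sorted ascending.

DIRTY = [1, 5]

0: W B1 → L1 miss [D]
1: W B2 → L2 miss [D]
2: W B5 → L2 miss wb→B2 [D]
3: W B1 → L1 hit [D]
4: R B0 → L0 miss [-]
5: W B4 → L1 miss wb→B1 [D]
6: R B0 → L0 hit [-]
7: R B2 → L2 miss wb→B5 [-]
8: W B5 → L2 miss [D]
9: W B1 → L1 miss wb→B4 [D]
10: R B1 → L1 hit [D]
11: R B3 → L0 miss [-]
12: R B1 → L1 hit [D]
13: R B5 → L2 hit [D]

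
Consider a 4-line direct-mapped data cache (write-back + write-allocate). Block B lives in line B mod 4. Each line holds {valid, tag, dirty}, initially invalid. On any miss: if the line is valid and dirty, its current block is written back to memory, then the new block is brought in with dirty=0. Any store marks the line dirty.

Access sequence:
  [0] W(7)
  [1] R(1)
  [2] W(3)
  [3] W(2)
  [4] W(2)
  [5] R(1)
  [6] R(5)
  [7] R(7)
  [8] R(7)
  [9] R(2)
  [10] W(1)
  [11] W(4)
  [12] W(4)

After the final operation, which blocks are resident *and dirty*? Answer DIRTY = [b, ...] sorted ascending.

0: W B7 -> L3 miss  d=D]
1: R B1 -> L1 miss  d=-]
2: W B3 -> L3 miss wb->B7  d=D]
3: W B2 -> L2 miss  d=D]
4: W B2 -> L2 hit  d=D]
5: R B1 -> L1 hit  d=-]
6: R B5 -> L1 miss  d=-]
7: R B7 -> L3 miss wb->B3  d=-]
8: R B7 -> L3 hit  d=-]
9: R B2 -> L2 hit  d=D]
10: W B1 -> L1 miss  d=D]
11: W B4 -> L0 miss  d=D]
12: W B4 -> L0 hit  d=D]

DIRTY = [1, 2, 4]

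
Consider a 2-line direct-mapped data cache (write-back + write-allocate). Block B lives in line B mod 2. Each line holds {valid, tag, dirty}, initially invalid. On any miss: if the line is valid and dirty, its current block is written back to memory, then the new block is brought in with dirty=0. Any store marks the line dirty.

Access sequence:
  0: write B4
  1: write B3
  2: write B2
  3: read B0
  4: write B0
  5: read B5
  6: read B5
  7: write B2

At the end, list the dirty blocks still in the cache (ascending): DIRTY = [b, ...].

  0 | W B4 → L0 miss [D]
  1 | W B3 → L1 miss [D]
  2 | W B2 → L0 miss wb→B4 [D]
  3 | R B0 → L0 miss wb→B2 [-]
  4 | W B0 → L0 hit [D]
  5 | R B5 → L1 miss wb→B3 [-]
  6 | R B5 → L1 hit [-]
  7 | W B2 → L0 miss wb→B0 [D]

DIRTY = [2]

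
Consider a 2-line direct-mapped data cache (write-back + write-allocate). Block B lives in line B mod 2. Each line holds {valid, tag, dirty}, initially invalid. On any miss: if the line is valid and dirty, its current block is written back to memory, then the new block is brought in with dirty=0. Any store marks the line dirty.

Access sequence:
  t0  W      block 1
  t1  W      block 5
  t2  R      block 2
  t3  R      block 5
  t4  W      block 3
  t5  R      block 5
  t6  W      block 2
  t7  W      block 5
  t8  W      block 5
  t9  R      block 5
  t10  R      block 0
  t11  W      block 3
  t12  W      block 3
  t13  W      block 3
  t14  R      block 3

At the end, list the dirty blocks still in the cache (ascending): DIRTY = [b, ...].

0: W B1 -> L1 miss  d=D]
1: W B5 -> L1 miss wb->B1  d=D]
2: R B2 -> L0 miss  d=-]
3: R B5 -> L1 hit  d=D]
4: W B3 -> L1 miss wb->B5  d=D]
5: R B5 -> L1 miss wb->B3  d=-]
6: W B2 -> L0 hit  d=D]
7: W B5 -> L1 hit  d=D]
8: W B5 -> L1 hit  d=D]
9: R B5 -> L1 hit  d=D]
10: R B0 -> L0 miss wb->B2  d=-]
11: W B3 -> L1 miss wb->B5  d=D]
12: W B3 -> L1 hit  d=D]
13: W B3 -> L1 hit  d=D]
14: R B3 -> L1 hit  d=D]

DIRTY = [3]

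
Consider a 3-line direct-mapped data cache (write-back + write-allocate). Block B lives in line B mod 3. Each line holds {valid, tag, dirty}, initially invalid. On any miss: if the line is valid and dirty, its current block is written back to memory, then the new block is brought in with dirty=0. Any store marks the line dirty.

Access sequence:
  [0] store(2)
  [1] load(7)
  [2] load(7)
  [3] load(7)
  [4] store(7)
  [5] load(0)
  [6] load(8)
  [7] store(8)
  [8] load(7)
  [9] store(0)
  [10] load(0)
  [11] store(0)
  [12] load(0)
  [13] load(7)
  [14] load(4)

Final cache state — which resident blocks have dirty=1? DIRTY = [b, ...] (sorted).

DIRTY = [0, 8]

0: W B2 → L2 miss [D]
1: R B7 → L1 miss [-]
2: R B7 → L1 hit [-]
3: R B7 → L1 hit [-]
4: W B7 → L1 hit [D]
5: R B0 → L0 miss [-]
6: R B8 → L2 miss wb→B2 [-]
7: W B8 → L2 hit [D]
8: R B7 → L1 hit [D]
9: W B0 → L0 hit [D]
10: R B0 → L0 hit [D]
11: W B0 → L0 hit [D]
12: R B0 → L0 hit [D]
13: R B7 → L1 hit [D]
14: R B4 → L1 miss wb→B7 [-]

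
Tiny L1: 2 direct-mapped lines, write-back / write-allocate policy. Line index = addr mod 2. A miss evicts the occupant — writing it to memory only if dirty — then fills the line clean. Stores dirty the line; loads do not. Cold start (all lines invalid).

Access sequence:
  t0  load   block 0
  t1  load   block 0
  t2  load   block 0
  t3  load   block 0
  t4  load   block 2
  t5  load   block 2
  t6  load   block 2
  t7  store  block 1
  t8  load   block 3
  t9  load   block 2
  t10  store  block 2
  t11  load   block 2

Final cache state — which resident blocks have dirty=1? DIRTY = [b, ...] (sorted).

DIRTY = [2]

0: R B0 -> L0 miss  d=-]
1: R B0 -> L0 hit  d=-]
2: R B0 -> L0 hit  d=-]
3: R B0 -> L0 hit  d=-]
4: R B2 -> L0 miss  d=-]
5: R B2 -> L0 hit  d=-]
6: R B2 -> L0 hit  d=-]
7: W B1 -> L1 miss  d=D]
8: R B3 -> L1 miss wb->B1  d=-]
9: R B2 -> L0 hit  d=-]
10: W B2 -> L0 hit  d=D]
11: R B2 -> L0 hit  d=D]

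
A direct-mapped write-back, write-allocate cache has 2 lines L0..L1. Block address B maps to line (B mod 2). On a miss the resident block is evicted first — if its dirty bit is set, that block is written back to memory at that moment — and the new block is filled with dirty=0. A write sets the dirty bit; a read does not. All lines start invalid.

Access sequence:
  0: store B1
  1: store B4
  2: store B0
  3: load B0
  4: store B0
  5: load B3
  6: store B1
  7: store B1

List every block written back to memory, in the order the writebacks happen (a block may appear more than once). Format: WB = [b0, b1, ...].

  0 | W B1 → L1 miss [D]
  1 | W B4 → L0 miss [D]
  2 | W B0 → L0 miss wb→B4 [D]
  3 | R B0 → L0 hit [D]
  4 | W B0 → L0 hit [D]
  5 | R B3 → L1 miss wb→B1 [-]
  6 | W B1 → L1 miss [D]
  7 | W B1 → L1 hit [D]

WB = [4, 1]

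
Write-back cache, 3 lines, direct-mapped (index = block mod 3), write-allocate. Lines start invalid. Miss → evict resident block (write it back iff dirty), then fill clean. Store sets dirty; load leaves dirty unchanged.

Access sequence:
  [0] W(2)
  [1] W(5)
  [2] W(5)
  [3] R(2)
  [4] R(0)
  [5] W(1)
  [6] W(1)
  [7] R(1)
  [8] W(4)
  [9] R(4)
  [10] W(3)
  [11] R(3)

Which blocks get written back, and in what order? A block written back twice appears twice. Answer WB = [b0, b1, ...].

WB = [2, 5, 1]

0: W B2 -> L2 miss  d=D]
1: W B5 -> L2 miss wb->B2  d=D]
2: W B5 -> L2 hit  d=D]
3: R B2 -> L2 miss wb->B5  d=-]
4: R B0 -> L0 miss  d=-]
5: W B1 -> L1 miss  d=D]
6: W B1 -> L1 hit  d=D]
7: R B1 -> L1 hit  d=D]
8: W B4 -> L1 miss wb->B1  d=D]
9: R B4 -> L1 hit  d=D]
10: W B3 -> L0 miss  d=D]
11: R B3 -> L0 hit  d=D]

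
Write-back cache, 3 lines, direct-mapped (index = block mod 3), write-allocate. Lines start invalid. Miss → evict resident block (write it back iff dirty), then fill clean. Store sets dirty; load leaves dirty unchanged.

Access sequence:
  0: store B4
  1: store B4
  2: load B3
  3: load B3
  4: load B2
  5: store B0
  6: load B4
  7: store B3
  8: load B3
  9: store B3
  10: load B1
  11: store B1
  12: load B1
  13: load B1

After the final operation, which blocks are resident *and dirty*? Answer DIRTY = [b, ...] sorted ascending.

0: W B4 -> L1 miss  d=D]
1: W B4 -> L1 hit  d=D]
2: R B3 -> L0 miss  d=-]
3: R B3 -> L0 hit  d=-]
4: R B2 -> L2 miss  d=-]
5: W B0 -> L0 miss  d=D]
6: R B4 -> L1 hit  d=D]
7: W B3 -> L0 miss wb->B0  d=D]
8: R B3 -> L0 hit  d=D]
9: W B3 -> L0 hit  d=D]
10: R B1 -> L1 miss wb->B4  d=-]
11: W B1 -> L1 hit  d=D]
12: R B1 -> L1 hit  d=D]
13: R B1 -> L1 hit  d=D]

DIRTY = [1, 3]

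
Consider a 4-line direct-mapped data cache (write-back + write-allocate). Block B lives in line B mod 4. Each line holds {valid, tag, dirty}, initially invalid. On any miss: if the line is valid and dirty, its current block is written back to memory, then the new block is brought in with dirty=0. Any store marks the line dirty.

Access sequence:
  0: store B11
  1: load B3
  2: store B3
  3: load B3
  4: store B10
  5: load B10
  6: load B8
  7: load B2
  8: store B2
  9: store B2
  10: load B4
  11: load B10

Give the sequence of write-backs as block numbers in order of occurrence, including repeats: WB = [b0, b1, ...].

WB = [11, 10, 2]

  0 | W B11 → L3 miss [D]
  1 | R B3 → L3 miss wb→B11 [-]
  2 | W B3 → L3 hit [D]
  3 | R B3 → L3 hit [D]
  4 | W B10 → L2 miss [D]
  5 | R B10 → L2 hit [D]
  6 | R B8 → L0 miss [-]
  7 | R B2 → L2 miss wb→B10 [-]
  8 | W B2 → L2 hit [D]
  9 | W B2 → L2 hit [D]
  10 | R B4 → L0 miss [-]
  11 | R B10 → L2 miss wb→B2 [-]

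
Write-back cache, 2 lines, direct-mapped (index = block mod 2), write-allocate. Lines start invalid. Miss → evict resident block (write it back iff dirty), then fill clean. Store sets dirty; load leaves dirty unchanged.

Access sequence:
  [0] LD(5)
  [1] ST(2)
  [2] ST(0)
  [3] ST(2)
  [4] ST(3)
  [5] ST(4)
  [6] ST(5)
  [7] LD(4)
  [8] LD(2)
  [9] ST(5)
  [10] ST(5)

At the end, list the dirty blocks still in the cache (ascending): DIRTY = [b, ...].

  0 | R B5 → L1 miss [-]
  1 | W B2 → L0 miss [D]
  2 | W B0 → L0 miss wb→B2 [D]
  3 | W B2 → L0 miss wb→B0 [D]
  4 | W B3 → L1 miss [D]
  5 | W B4 → L0 miss wb→B2 [D]
  6 | W B5 → L1 miss wb→B3 [D]
  7 | R B4 → L0 hit [D]
  8 | R B2 → L0 miss wb→B4 [-]
  9 | W B5 → L1 hit [D]
  10 | W B5 → L1 hit [D]

DIRTY = [5]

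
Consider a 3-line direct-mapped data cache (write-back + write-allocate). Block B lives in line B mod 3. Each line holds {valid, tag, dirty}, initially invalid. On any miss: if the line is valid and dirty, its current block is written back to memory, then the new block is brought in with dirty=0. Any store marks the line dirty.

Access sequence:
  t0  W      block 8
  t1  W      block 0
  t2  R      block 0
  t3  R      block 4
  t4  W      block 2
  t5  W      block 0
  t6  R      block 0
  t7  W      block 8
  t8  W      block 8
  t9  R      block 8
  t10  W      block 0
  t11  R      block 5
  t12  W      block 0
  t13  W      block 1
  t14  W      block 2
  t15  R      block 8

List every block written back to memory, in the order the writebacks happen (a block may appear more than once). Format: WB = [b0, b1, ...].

  0 | W B8 → L2 miss [D]
  1 | W B0 → L0 miss [D]
  2 | R B0 → L0 hit [D]
  3 | R B4 → L1 miss [-]
  4 | W B2 → L2 miss wb→B8 [D]
  5 | W B0 → L0 hit [D]
  6 | R B0 → L0 hit [D]
  7 | W B8 → L2 miss wb→B2 [D]
  8 | W B8 → L2 hit [D]
  9 | R B8 → L2 hit [D]
  10 | W B0 → L0 hit [D]
  11 | R B5 → L2 miss wb→B8 [-]
  12 | W B0 → L0 hit [D]
  13 | W B1 → L1 miss [D]
  14 | W B2 → L2 miss [D]
  15 | R B8 → L2 miss wb→B2 [-]

WB = [8, 2, 8, 2]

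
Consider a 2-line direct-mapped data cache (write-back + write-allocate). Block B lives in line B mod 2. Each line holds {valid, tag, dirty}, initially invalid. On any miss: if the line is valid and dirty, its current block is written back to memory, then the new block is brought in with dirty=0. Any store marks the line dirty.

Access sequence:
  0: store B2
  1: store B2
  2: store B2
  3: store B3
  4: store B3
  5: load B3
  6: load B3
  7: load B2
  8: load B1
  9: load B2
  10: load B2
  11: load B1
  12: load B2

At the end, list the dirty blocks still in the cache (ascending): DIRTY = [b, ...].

0: W B2 → L0 miss [D]
1: W B2 → L0 hit [D]
2: W B2 → L0 hit [D]
3: W B3 → L1 miss [D]
4: W B3 → L1 hit [D]
5: R B3 → L1 hit [D]
6: R B3 → L1 hit [D]
7: R B2 → L0 hit [D]
8: R B1 → L1 miss wb→B3 [-]
9: R B2 → L0 hit [D]
10: R B2 → L0 hit [D]
11: R B1 → L1 hit [-]
12: R B2 → L0 hit [D]

DIRTY = [2]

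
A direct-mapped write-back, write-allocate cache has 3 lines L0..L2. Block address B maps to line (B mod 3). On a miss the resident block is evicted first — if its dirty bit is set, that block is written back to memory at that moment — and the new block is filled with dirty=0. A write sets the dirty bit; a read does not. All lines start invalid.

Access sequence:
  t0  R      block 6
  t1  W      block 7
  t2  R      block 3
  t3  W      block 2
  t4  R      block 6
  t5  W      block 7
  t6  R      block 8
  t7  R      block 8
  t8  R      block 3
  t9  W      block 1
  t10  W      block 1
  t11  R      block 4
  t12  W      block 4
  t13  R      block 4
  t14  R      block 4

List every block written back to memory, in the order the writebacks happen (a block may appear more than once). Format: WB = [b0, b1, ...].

0: R B6 -> L0 miss  d=-]
1: W B7 -> L1 miss  d=D]
2: R B3 -> L0 miss  d=-]
3: W B2 -> L2 miss  d=D]
4: R B6 -> L0 miss  d=-]
5: W B7 -> L1 hit  d=D]
6: R B8 -> L2 miss wb->B2  d=-]
7: R B8 -> L2 hit  d=-]
8: R B3 -> L0 miss  d=-]
9: W B1 -> L1 miss wb->B7  d=D]
10: W B1 -> L1 hit  d=D]
11: R B4 -> L1 miss wb->B1  d=-]
12: W B4 -> L1 hit  d=D]
13: R B4 -> L1 hit  d=D]
14: R B4 -> L1 hit  d=D]

WB = [2, 7, 1]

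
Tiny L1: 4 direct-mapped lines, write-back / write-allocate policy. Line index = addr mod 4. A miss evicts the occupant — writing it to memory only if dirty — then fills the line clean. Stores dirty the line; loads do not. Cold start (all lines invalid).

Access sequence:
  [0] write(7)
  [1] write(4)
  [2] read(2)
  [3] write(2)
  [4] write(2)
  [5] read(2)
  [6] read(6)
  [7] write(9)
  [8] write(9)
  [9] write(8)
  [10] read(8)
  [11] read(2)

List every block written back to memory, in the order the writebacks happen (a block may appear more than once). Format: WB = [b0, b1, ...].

WB = [2, 4]

  0 | W B7 → L3 miss [D]
  1 | W B4 → L0 miss [D]
  2 | R B2 → L2 miss [-]
  3 | W B2 → L2 hit [D]
  4 | W B2 → L2 hit [D]
  5 | R B2 → L2 hit [D]
  6 | R B6 → L2 miss wb→B2 [-]
  7 | W B9 → L1 miss [D]
  8 | W B9 → L1 hit [D]
  9 | W B8 → L0 miss wb→B4 [D]
  10 | R B8 → L0 hit [D]
  11 | R B2 → L2 miss [-]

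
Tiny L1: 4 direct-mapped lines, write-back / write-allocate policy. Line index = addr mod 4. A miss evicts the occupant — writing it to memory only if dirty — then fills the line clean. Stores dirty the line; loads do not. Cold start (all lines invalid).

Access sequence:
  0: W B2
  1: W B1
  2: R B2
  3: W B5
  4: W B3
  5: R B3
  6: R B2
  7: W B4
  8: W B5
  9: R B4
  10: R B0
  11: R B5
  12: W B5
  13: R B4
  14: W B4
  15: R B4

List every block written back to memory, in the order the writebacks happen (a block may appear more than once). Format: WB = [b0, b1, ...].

0: W B2 -> L2 miss  d=D]
1: W B1 -> L1 miss  d=D]
2: R B2 -> L2 hit  d=D]
3: W B5 -> L1 miss wb->B1  d=D]
4: W B3 -> L3 miss  d=D]
5: R B3 -> L3 hit  d=D]
6: R B2 -> L2 hit  d=D]
7: W B4 -> L0 miss  d=D]
8: W B5 -> L1 hit  d=D]
9: R B4 -> L0 hit  d=D]
10: R B0 -> L0 miss wb->B4  d=-]
11: R B5 -> L1 hit  d=D]
12: W B5 -> L1 hit  d=D]
13: R B4 -> L0 miss  d=-]
14: W B4 -> L0 hit  d=D]
15: R B4 -> L0 hit  d=D]

WB = [1, 4]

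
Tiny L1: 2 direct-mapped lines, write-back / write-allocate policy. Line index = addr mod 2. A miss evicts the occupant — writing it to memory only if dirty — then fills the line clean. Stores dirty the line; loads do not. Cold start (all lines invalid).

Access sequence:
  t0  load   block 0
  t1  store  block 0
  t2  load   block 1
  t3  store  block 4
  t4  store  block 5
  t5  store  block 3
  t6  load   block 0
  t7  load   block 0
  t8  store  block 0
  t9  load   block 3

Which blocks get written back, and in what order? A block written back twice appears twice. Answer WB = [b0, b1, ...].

WB = [0, 5, 4]

0: R B0 → L0 miss [-]
1: W B0 → L0 hit [D]
2: R B1 → L1 miss [-]
3: W B4 → L0 miss wb→B0 [D]
4: W B5 → L1 miss [D]
5: W B3 → L1 miss wb→B5 [D]
6: R B0 → L0 miss wb→B4 [-]
7: R B0 → L0 hit [-]
8: W B0 → L0 hit [D]
9: R B3 → L1 hit [D]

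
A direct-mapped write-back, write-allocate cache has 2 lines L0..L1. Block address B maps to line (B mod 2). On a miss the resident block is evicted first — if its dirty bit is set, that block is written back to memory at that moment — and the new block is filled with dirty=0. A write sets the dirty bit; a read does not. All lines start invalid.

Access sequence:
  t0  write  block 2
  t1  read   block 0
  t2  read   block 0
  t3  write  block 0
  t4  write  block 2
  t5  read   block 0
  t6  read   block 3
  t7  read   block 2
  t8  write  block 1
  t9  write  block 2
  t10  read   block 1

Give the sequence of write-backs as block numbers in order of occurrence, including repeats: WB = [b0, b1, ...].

0: W B2 → L0 miss [D]
1: R B0 → L0 miss wb→B2 [-]
2: R B0 → L0 hit [-]
3: W B0 → L0 hit [D]
4: W B2 → L0 miss wb→B0 [D]
5: R B0 → L0 miss wb→B2 [-]
6: R B3 → L1 miss [-]
7: R B2 → L0 miss [-]
8: W B1 → L1 miss [D]
9: W B2 → L0 hit [D]
10: R B1 → L1 hit [D]

WB = [2, 0, 2]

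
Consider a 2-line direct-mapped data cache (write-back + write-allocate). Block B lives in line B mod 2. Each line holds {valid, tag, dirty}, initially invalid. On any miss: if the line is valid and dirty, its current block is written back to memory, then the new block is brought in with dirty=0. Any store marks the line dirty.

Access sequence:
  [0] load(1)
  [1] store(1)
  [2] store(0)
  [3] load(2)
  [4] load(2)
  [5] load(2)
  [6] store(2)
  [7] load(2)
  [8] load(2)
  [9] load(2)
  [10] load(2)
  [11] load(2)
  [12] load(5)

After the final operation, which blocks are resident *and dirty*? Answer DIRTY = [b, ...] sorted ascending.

DIRTY = [2]

0: R B1 -> L1 miss  d=-]
1: W B1 -> L1 hit  d=D]
2: W B0 -> L0 miss  d=D]
3: R B2 -> L0 miss wb->B0  d=-]
4: R B2 -> L0 hit  d=-]
5: R B2 -> L0 hit  d=-]
6: W B2 -> L0 hit  d=D]
7: R B2 -> L0 hit  d=D]
8: R B2 -> L0 hit  d=D]
9: R B2 -> L0 hit  d=D]
10: R B2 -> L0 hit  d=D]
11: R B2 -> L0 hit  d=D]
12: R B5 -> L1 miss wb->B1  d=-]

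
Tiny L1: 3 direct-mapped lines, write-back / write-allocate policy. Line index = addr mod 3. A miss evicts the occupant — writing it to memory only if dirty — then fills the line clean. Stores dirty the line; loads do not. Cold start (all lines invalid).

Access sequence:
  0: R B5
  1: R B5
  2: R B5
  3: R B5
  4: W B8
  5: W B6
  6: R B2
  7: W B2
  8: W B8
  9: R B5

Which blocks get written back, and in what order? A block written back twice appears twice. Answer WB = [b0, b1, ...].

WB = [8, 2, 8]

0: R B5 → L2 miss [-]
1: R B5 → L2 hit [-]
2: R B5 → L2 hit [-]
3: R B5 → L2 hit [-]
4: W B8 → L2 miss [D]
5: W B6 → L0 miss [D]
6: R B2 → L2 miss wb→B8 [-]
7: W B2 → L2 hit [D]
8: W B8 → L2 miss wb→B2 [D]
9: R B5 → L2 miss wb→B8 [-]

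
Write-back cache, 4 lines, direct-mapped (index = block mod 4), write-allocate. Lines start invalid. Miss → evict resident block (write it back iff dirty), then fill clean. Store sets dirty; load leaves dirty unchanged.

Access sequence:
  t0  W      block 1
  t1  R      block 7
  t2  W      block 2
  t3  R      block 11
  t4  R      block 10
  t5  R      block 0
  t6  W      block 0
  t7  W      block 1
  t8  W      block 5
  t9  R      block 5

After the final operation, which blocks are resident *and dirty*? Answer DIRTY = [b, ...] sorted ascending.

0: W B1 -> L1 miss  d=D]
1: R B7 -> L3 miss  d=-]
2: W B2 -> L2 miss  d=D]
3: R B11 -> L3 miss  d=-]
4: R B10 -> L2 miss wb->B2  d=-]
5: R B0 -> L0 miss  d=-]
6: W B0 -> L0 hit  d=D]
7: W B1 -> L1 hit  d=D]
8: W B5 -> L1 miss wb->B1  d=D]
9: R B5 -> L1 hit  d=D]

DIRTY = [0, 5]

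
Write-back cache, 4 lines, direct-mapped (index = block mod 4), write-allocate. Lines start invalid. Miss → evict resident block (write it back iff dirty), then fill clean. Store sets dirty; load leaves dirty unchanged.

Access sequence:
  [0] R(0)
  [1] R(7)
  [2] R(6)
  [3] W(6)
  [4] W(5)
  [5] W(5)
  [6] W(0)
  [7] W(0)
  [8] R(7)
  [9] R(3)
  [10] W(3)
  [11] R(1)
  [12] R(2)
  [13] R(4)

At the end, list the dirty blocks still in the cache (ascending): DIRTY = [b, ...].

DIRTY = [3]

0: R B0 → L0 miss [-]
1: R B7 → L3 miss [-]
2: R B6 → L2 miss [-]
3: W B6 → L2 hit [D]
4: W B5 → L1 miss [D]
5: W B5 → L1 hit [D]
6: W B0 → L0 hit [D]
7: W B0 → L0 hit [D]
8: R B7 → L3 hit [-]
9: R B3 → L3 miss [-]
10: W B3 → L3 hit [D]
11: R B1 → L1 miss wb→B5 [-]
12: R B2 → L2 miss wb→B6 [-]
13: R B4 → L0 miss wb→B0 [-]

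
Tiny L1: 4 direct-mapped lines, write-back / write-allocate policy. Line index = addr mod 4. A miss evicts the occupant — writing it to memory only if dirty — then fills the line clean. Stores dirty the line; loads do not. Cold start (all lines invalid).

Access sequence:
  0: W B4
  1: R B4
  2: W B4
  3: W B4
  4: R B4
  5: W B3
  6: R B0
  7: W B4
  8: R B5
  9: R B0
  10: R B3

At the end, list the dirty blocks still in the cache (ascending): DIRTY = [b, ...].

0: W B4 -> L0 miss  d=D]
1: R B4 -> L0 hit  d=D]
2: W B4 -> L0 hit  d=D]
3: W B4 -> L0 hit  d=D]
4: R B4 -> L0 hit  d=D]
5: W B3 -> L3 miss  d=D]
6: R B0 -> L0 miss wb->B4  d=-]
7: W B4 -> L0 miss  d=D]
8: R B5 -> L1 miss  d=-]
9: R B0 -> L0 miss wb->B4  d=-]
10: R B3 -> L3 hit  d=D]

DIRTY = [3]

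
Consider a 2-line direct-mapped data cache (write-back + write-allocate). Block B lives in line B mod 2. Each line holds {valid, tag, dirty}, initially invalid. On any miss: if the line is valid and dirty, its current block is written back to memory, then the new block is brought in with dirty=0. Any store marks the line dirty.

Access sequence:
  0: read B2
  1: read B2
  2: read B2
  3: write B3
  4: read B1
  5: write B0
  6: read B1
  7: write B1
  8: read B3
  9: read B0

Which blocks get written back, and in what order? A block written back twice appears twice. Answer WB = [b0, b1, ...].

0: R B2 -> L0 miss  d=-]
1: R B2 -> L0 hit  d=-]
2: R B2 -> L0 hit  d=-]
3: W B3 -> L1 miss  d=D]
4: R B1 -> L1 miss wb->B3  d=-]
5: W B0 -> L0 miss  d=D]
6: R B1 -> L1 hit  d=-]
7: W B1 -> L1 hit  d=D]
8: R B3 -> L1 miss wb->B1  d=-]
9: R B0 -> L0 hit  d=D]

WB = [3, 1]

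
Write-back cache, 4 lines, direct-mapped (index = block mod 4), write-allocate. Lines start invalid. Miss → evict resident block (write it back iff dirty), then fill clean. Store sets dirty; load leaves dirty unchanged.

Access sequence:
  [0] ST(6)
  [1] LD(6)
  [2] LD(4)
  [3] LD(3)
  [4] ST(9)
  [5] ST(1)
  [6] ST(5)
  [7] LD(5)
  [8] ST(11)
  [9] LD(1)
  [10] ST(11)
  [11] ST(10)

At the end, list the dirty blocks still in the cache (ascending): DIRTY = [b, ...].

DIRTY = [10, 11]

  0 | W B6 → L2 miss [D]
  1 | R B6 → L2 hit [D]
  2 | R B4 → L0 miss [-]
  3 | R B3 → L3 miss [-]
  4 | W B9 → L1 miss [D]
  5 | W B1 → L1 miss wb→B9 [D]
  6 | W B5 → L1 miss wb→B1 [D]
  7 | R B5 → L1 hit [D]
  8 | W B11 → L3 miss [D]
  9 | R B1 → L1 miss wb→B5 [-]
  10 | W B11 → L3 hit [D]
  11 | W B10 → L2 miss wb→B6 [D]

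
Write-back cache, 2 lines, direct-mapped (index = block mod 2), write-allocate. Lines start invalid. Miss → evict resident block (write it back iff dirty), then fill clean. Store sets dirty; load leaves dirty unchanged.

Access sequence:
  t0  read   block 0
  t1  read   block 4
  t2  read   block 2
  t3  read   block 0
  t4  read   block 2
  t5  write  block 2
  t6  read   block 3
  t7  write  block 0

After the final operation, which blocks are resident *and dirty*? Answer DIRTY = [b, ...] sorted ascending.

DIRTY = [0]

0: R B0 -> L0 miss  d=-]
1: R B4 -> L0 miss  d=-]
2: R B2 -> L0 miss  d=-]
3: R B0 -> L0 miss  d=-]
4: R B2 -> L0 miss  d=-]
5: W B2 -> L0 hit  d=D]
6: R B3 -> L1 miss  d=-]
7: W B0 -> L0 miss wb->B2  d=D]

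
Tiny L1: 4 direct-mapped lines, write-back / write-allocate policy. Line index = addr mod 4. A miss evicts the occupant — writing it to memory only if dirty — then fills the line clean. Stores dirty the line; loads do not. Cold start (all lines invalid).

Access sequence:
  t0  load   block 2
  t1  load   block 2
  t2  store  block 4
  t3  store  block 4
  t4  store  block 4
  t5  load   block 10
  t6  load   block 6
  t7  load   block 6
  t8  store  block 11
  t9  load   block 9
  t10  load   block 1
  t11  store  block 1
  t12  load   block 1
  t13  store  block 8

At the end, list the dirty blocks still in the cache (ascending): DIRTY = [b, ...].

DIRTY = [1, 8, 11]

0: R B2 → L2 miss [-]
1: R B2 → L2 hit [-]
2: W B4 → L0 miss [D]
3: W B4 → L0 hit [D]
4: W B4 → L0 hit [D]
5: R B10 → L2 miss [-]
6: R B6 → L2 miss [-]
7: R B6 → L2 hit [-]
8: W B11 → L3 miss [D]
9: R B9 → L1 miss [-]
10: R B1 → L1 miss [-]
11: W B1 → L1 hit [D]
12: R B1 → L1 hit [D]
13: W B8 → L0 miss wb→B4 [D]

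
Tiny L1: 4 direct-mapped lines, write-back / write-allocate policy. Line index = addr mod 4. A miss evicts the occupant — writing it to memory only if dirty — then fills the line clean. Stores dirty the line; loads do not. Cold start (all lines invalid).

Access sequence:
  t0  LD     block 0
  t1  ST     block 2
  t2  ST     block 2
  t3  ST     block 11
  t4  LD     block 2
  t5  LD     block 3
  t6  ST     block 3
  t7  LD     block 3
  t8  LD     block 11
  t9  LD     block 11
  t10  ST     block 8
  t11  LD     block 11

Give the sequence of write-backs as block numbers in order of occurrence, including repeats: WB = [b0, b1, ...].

WB = [11, 3]

0: R B0 -> L0 miss  d=-]
1: W B2 -> L2 miss  d=D]
2: W B2 -> L2 hit  d=D]
3: W B11 -> L3 miss  d=D]
4: R B2 -> L2 hit  d=D]
5: R B3 -> L3 miss wb->B11  d=-]
6: W B3 -> L3 hit  d=D]
7: R B3 -> L3 hit  d=D]
8: R B11 -> L3 miss wb->B3  d=-]
9: R B11 -> L3 hit  d=-]
10: W B8 -> L0 miss  d=D]
11: R B11 -> L3 hit  d=-]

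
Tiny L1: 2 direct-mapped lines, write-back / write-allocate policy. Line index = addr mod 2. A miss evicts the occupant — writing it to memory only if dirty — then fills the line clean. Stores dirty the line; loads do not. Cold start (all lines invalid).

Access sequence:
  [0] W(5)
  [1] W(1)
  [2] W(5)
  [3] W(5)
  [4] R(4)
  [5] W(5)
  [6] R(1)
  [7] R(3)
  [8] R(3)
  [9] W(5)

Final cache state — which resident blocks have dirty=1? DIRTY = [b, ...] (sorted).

DIRTY = [5]

  0 | W B5 → L1 miss [D]
  1 | W B1 → L1 miss wb→B5 [D]
  2 | W B5 → L1 miss wb→B1 [D]
  3 | W B5 → L1 hit [D]
  4 | R B4 → L0 miss [-]
  5 | W B5 → L1 hit [D]
  6 | R B1 → L1 miss wb→B5 [-]
  7 | R B3 → L1 miss [-]
  8 | R B3 → L1 hit [-]
  9 | W B5 → L1 miss [D]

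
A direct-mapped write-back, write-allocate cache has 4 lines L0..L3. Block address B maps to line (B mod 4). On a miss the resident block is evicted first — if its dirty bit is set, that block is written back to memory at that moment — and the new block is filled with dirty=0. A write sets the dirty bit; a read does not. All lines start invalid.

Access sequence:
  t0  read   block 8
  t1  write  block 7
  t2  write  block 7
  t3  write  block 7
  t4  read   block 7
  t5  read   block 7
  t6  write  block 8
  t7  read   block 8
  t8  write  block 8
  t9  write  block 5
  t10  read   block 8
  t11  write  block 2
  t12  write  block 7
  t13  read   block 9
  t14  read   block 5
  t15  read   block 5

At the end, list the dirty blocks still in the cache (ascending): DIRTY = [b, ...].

0: R B8 → L0 miss [-]
1: W B7 → L3 miss [D]
2: W B7 → L3 hit [D]
3: W B7 → L3 hit [D]
4: R B7 → L3 hit [D]
5: R B7 → L3 hit [D]
6: W B8 → L0 hit [D]
7: R B8 → L0 hit [D]
8: W B8 → L0 hit [D]
9: W B5 → L1 miss [D]
10: R B8 → L0 hit [D]
11: W B2 → L2 miss [D]
12: W B7 → L3 hit [D]
13: R B9 → L1 miss wb→B5 [-]
14: R B5 → L1 miss [-]
15: R B5 → L1 hit [-]

DIRTY = [2, 7, 8]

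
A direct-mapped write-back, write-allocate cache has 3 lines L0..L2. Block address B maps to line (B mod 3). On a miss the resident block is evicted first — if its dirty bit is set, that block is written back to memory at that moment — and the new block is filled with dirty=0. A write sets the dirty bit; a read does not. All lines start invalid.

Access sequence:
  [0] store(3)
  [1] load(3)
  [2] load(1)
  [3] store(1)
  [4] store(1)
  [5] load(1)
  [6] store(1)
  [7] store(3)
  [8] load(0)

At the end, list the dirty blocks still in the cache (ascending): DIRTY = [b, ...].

DIRTY = [1]

  0 | W B3 → L0 miss [D]
  1 | R B3 → L0 hit [D]
  2 | R B1 → L1 miss [-]
  3 | W B1 → L1 hit [D]
  4 | W B1 → L1 hit [D]
  5 | R B1 → L1 hit [D]
  6 | W B1 → L1 hit [D]
  7 | W B3 → L0 hit [D]
  8 | R B0 → L0 miss wb→B3 [-]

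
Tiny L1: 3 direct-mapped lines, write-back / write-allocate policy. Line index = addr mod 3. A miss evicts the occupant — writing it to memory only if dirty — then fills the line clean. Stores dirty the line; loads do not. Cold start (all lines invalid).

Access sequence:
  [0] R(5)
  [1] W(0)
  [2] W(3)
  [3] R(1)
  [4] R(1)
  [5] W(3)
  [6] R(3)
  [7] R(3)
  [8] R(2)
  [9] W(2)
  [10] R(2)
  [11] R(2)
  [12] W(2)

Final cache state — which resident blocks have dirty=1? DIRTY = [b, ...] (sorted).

0: R B5 → L2 miss [-]
1: W B0 → L0 miss [D]
2: W B3 → L0 miss wb→B0 [D]
3: R B1 → L1 miss [-]
4: R B1 → L1 hit [-]
5: W B3 → L0 hit [D]
6: R B3 → L0 hit [D]
7: R B3 → L0 hit [D]
8: R B2 → L2 miss [-]
9: W B2 → L2 hit [D]
10: R B2 → L2 hit [D]
11: R B2 → L2 hit [D]
12: W B2 → L2 hit [D]

DIRTY = [2, 3]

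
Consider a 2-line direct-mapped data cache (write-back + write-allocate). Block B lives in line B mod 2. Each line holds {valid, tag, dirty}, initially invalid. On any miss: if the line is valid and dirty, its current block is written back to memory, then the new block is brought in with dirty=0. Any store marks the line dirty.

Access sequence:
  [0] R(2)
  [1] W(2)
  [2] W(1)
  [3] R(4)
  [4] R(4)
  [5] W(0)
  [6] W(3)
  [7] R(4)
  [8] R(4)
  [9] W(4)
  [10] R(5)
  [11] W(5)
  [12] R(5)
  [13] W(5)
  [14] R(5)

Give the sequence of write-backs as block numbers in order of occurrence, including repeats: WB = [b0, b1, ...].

WB = [2, 1, 0, 3]

0: R B2 → L0 miss [-]
1: W B2 → L0 hit [D]
2: W B1 → L1 miss [D]
3: R B4 → L0 miss wb→B2 [-]
4: R B4 → L0 hit [-]
5: W B0 → L0 miss [D]
6: W B3 → L1 miss wb→B1 [D]
7: R B4 → L0 miss wb→B0 [-]
8: R B4 → L0 hit [-]
9: W B4 → L0 hit [D]
10: R B5 → L1 miss wb→B3 [-]
11: W B5 → L1 hit [D]
12: R B5 → L1 hit [D]
13: W B5 → L1 hit [D]
14: R B5 → L1 hit [D]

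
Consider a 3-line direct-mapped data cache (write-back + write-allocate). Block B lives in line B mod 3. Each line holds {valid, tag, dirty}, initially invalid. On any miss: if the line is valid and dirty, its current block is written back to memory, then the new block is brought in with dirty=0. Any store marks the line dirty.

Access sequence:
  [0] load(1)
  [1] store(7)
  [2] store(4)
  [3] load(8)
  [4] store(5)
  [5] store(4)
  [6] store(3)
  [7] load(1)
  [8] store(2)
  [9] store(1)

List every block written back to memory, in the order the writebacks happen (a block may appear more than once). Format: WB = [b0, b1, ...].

WB = [7, 4, 5]

0: R B1 → L1 miss [-]
1: W B7 → L1 miss [D]
2: W B4 → L1 miss wb→B7 [D]
3: R B8 → L2 miss [-]
4: W B5 → L2 miss [D]
5: W B4 → L1 hit [D]
6: W B3 → L0 miss [D]
7: R B1 → L1 miss wb→B4 [-]
8: W B2 → L2 miss wb→B5 [D]
9: W B1 → L1 hit [D]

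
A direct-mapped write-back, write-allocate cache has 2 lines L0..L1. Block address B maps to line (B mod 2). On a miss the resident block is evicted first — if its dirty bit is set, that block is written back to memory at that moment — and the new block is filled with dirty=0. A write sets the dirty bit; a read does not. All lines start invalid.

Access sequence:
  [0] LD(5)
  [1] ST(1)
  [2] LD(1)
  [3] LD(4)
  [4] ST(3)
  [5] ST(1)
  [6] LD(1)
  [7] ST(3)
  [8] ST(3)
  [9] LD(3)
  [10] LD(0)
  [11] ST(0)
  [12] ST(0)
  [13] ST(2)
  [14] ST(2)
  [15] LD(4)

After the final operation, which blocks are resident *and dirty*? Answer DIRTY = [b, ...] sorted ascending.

DIRTY = [3]

  0 | R B5 → L1 miss [-]
  1 | W B1 → L1 miss [D]
  2 | R B1 → L1 hit [D]
  3 | R B4 → L0 miss [-]
  4 | W B3 → L1 miss wb→B1 [D]
  5 | W B1 → L1 miss wb→B3 [D]
  6 | R B1 → L1 hit [D]
  7 | W B3 → L1 miss wb→B1 [D]
  8 | W B3 → L1 hit [D]
  9 | R B3 → L1 hit [D]
  10 | R B0 → L0 miss [-]
  11 | W B0 → L0 hit [D]
  12 | W B0 → L0 hit [D]
  13 | W B2 → L0 miss wb→B0 [D]
  14 | W B2 → L0 hit [D]
  15 | R B4 → L0 miss wb→B2 [-]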